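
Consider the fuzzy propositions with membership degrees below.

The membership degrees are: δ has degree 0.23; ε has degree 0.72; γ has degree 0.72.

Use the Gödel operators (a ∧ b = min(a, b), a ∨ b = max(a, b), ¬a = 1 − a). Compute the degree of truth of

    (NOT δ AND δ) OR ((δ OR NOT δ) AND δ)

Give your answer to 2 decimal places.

0.23

NOT δ = 1 − 0.23 = 0.77
NOT δ AND δ = min(a, b) on (0.77, 0.23) = 0.23
NOT δ = 1 − 0.23 = 0.77
δ OR NOT δ = max(a, b) on (0.23, 0.77) = 0.77
(δ OR NOT δ) AND δ = min(a, b) on (0.77, 0.23) = 0.23
(NOT δ AND δ) OR ((δ OR NOT δ) AND δ) = max(a, b) on (0.23, 0.23) = 0.23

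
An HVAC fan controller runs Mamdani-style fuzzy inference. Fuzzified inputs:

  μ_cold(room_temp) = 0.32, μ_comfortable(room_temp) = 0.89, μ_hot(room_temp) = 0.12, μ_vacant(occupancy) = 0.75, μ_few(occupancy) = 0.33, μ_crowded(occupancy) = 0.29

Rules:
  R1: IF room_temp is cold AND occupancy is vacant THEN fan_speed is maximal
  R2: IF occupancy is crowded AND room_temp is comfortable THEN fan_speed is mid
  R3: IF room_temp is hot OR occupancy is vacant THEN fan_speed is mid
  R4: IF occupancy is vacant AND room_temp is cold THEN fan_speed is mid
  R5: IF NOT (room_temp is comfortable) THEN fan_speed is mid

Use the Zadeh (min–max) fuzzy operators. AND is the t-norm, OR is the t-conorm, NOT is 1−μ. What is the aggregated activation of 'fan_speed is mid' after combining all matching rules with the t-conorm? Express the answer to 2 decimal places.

0.75

R1: cold=0.32, vacant=0.75; AND[min(a, b)] → w = 0.32
R2: crowded=0.29, comfortable=0.89; AND[min(a, b)] → w = 0.29
R3: hot=0.12, vacant=0.75; OR[max(a, b)] → w = 0.75
R4: vacant=0.75, cold=0.32; AND[min(a, b)] → w = 0.32
R5: ¬comfortable=1−0.89=0.11 → w = 0.11
Rules with consequent 'mid': {R2, R3, R4, R5} → strengths 0.29, 0.75, 0.32, 0.11
Aggregate via t-conorm [max(a, b)]: 0.75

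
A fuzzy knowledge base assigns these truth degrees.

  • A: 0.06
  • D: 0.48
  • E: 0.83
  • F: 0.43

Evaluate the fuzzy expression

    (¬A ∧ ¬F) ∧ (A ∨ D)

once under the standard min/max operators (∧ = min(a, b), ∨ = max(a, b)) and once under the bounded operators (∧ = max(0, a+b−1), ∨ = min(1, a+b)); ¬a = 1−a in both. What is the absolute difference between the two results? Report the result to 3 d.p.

0.430

Under standard min/max:
  ¬A = 1 − 0.06 = 0.94
  ¬F = 1 − 0.43 = 0.57
  ¬A ∧ ¬F = min(a, b) on (0.94, 0.57) = 0.57
  A ∨ D = max(a, b) on (0.06, 0.48) = 0.48
  (¬A ∧ ¬F) ∧ (A ∨ D) = min(a, b) on (0.57, 0.48) = 0.48
  → value = 0.4800
Under bounded:
  ¬A = 1 − 0.06 = 0.94
  ¬F = 1 − 0.43 = 0.57
  ¬A ∧ ¬F = max(0, a+b−1) on (0.94, 0.57) = 0.51
  A ∨ D = min(1, a+b) on (0.06, 0.48) = 0.54
  (¬A ∧ ¬F) ∧ (A ∨ D) = max(0, a+b−1) on (0.51, 0.54) = 0.05
  → value = 0.0500
|0.4800 − 0.0500| = 0.430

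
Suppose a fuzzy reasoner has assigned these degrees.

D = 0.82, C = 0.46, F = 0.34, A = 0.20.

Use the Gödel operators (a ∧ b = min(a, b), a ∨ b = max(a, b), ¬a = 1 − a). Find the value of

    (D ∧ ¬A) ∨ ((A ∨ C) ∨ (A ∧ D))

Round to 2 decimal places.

0.80

¬A = 1 − 0.20 = 0.80
D ∧ ¬A = min(a, b) on (0.82, 0.80) = 0.80
A ∨ C = max(a, b) on (0.20, 0.46) = 0.46
A ∧ D = min(a, b) on (0.20, 0.82) = 0.20
(A ∨ C) ∨ (A ∧ D) = max(a, b) on (0.46, 0.20) = 0.46
(D ∧ ¬A) ∨ ((A ∨ C) ∨ (A ∧ D)) = max(a, b) on (0.80, 0.46) = 0.80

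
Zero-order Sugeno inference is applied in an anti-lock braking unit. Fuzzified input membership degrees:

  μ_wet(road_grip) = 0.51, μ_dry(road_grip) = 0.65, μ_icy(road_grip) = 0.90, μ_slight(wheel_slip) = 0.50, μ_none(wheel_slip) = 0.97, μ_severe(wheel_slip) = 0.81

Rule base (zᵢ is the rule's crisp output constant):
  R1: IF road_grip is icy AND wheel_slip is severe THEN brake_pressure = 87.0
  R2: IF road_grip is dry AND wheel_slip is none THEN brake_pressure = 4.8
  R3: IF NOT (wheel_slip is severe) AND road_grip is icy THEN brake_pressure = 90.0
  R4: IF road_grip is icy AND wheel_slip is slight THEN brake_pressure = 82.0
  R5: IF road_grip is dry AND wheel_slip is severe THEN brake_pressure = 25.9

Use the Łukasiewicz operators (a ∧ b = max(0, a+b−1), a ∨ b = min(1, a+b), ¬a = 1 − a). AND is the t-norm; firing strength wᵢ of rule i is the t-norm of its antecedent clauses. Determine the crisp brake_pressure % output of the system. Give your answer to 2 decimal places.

51.56

R1 (z=87.0): icy=0.90, severe=0.81; AND[max(0, a+b−1)] → w = 0.71
R2 (z=4.8): dry=0.65, none=0.97; AND[max(0, a+b−1)] → w = 0.62
R3 (z=90.0): ¬severe=1−0.81=0.19, icy=0.90; AND[max(0, a+b−1)] → w = 0.09
R4 (z=82.0): icy=0.90, slight=0.50; AND[max(0, a+b−1)] → w = 0.40
R5 (z=25.9): dry=0.65, severe=0.81; AND[max(0, a+b−1)] → w = 0.46
Weighted average = (0.71·87.0 + 0.62·4.8 + 0.09·90.0 + 0.40·82.0 + 0.46·25.9) / (0.71 + 0.62 + 0.09 + 0.40 + 0.46)
  = 117.5600 / 2.2800 = 51.56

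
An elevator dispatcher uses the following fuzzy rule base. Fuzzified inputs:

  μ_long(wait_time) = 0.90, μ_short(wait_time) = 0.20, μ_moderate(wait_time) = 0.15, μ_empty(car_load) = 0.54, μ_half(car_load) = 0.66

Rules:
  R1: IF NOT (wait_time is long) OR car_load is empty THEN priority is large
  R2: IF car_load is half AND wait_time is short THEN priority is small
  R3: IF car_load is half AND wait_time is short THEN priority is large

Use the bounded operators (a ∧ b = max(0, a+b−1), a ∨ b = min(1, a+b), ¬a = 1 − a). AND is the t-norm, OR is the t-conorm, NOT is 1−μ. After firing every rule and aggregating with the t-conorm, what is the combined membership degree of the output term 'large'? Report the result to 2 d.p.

R1: ¬long=1−0.90=0.10, empty=0.54; OR[min(1, a+b)] → w = 0.64
R2: half=0.66, short=0.20; AND[max(0, a+b−1)] → w = 0.00
R3: half=0.66, short=0.20; AND[max(0, a+b−1)] → w = 0.00
Rules with consequent 'large': {R1, R3} → strengths 0.64, 0.00
Aggregate via t-conorm [min(1, a+b)]: 0.64

0.64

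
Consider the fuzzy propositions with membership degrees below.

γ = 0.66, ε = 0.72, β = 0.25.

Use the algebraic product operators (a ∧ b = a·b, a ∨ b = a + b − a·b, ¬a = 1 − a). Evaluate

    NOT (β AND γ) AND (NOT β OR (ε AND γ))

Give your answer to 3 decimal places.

β AND γ = a·b on (0.2500, 0.6600) = 0.1650
NOT (β AND γ) = 1 − 0.1650 = 0.8350
NOT β = 1 − 0.2500 = 0.7500
ε AND γ = a·b on (0.7200, 0.6600) = 0.4752
NOT β OR (ε AND γ) = a + b − a·b on (0.7500, 0.4752) = 0.8688
NOT (β AND γ) AND (NOT β OR (ε AND γ)) = a·b on (0.8350, 0.8688) = 0.7254

0.725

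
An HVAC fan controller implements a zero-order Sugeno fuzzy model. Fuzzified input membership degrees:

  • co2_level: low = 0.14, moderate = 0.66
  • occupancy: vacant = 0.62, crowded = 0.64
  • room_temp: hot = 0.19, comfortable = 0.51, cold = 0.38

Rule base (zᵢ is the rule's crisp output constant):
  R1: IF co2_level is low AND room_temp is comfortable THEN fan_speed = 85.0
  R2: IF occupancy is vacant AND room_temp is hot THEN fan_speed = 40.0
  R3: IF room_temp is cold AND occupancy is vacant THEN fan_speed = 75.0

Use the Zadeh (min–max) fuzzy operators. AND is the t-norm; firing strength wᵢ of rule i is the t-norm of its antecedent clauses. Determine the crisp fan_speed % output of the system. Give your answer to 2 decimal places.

R1 (z=85.0): low=0.14, comfortable=0.51; AND[min(a, b)] → w = 0.14
R2 (z=40.0): vacant=0.62, hot=0.19; AND[min(a, b)] → w = 0.19
R3 (z=75.0): cold=0.38, vacant=0.62; AND[min(a, b)] → w = 0.38
Weighted average = (0.14·85.0 + 0.19·40.0 + 0.38·75.0) / (0.14 + 0.19 + 0.38)
  = 48.0000 / 0.7100 = 67.61

67.61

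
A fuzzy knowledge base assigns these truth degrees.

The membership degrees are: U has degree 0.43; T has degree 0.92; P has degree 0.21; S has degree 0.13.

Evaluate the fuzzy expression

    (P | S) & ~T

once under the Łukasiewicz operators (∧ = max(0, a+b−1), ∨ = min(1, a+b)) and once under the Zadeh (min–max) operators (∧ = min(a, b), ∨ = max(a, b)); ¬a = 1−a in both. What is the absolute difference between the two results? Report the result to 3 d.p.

Under Łukasiewicz:
  P | S = min(1, a+b) on (0.21, 0.13) = 0.34
  ~T = 1 − 0.92 = 0.08
  (P | S) & ~T = max(0, a+b−1) on (0.34, 0.08) = 0.00
  → value = 0.0000
Under Zadeh (min–max):
  P | S = max(a, b) on (0.21, 0.13) = 0.21
  ~T = 1 − 0.92 = 0.08
  (P | S) & ~T = min(a, b) on (0.21, 0.08) = 0.08
  → value = 0.0800
|0.0000 − 0.0800| = 0.080

0.080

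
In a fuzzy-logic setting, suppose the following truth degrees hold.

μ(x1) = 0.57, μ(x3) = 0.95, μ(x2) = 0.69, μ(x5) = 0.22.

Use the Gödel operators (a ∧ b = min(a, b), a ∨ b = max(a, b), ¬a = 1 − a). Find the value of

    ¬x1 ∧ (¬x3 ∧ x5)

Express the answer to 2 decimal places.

¬x1 = 1 − 0.57 = 0.43
¬x3 = 1 − 0.95 = 0.05
¬x3 ∧ x5 = min(a, b) on (0.05, 0.22) = 0.05
¬x1 ∧ (¬x3 ∧ x5) = min(a, b) on (0.43, 0.05) = 0.05

0.05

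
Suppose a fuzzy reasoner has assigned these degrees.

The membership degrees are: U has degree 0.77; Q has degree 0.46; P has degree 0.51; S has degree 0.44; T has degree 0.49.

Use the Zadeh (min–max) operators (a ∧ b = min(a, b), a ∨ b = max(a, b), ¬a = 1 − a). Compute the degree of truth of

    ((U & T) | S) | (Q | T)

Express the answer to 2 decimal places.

U & T = min(a, b) on (0.77, 0.49) = 0.49
(U & T) | S = max(a, b) on (0.49, 0.44) = 0.49
Q | T = max(a, b) on (0.46, 0.49) = 0.49
((U & T) | S) | (Q | T) = max(a, b) on (0.49, 0.49) = 0.49

0.49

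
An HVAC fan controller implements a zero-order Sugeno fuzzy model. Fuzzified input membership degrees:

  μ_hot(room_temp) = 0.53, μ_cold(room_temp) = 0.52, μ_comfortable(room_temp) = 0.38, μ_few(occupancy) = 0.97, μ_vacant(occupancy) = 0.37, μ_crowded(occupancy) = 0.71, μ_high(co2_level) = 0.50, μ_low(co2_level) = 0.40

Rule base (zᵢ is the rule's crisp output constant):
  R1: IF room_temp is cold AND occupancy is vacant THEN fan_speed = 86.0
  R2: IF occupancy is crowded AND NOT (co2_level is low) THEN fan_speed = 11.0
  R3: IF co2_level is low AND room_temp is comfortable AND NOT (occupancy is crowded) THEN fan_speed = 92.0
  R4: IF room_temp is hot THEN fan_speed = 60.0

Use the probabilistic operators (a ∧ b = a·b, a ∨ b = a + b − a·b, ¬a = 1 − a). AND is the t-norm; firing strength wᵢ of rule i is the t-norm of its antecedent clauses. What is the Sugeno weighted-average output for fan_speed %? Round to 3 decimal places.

47.873

R1 (z=86.0): cold=0.52, vacant=0.37; AND[a·b] → w = 0.1924
R2 (z=11.0): crowded=0.71, ¬low=1−0.40=0.60; AND[a·b] → w = 0.4260
R3 (z=92.0): low=0.40, comfortable=0.38, ¬crowded=1−0.71=0.29; AND[a·b] → w = 0.0441
R4 (z=60.0): hot=0.53 → w = 0.5300
Weighted average = (0.1924·86.0 + 0.4260·11.0 + 0.0441·92.0 + 0.5300·60.0) / (0.1924 + 0.4260 + 0.0441 + 0.5300)
  = 57.0878 / 1.1925 = 47.873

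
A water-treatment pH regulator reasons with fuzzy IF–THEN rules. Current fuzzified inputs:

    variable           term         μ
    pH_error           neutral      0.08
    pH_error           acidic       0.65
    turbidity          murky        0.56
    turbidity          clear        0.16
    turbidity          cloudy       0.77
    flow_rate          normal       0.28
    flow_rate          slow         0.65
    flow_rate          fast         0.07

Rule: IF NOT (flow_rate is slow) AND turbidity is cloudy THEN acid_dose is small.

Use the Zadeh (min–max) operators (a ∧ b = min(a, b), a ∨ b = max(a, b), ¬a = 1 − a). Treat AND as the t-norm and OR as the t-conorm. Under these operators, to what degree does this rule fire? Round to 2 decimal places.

0.35

firing strength: ¬slow=1−0.65=0.35, cloudy=0.77; AND[min(a, b)] → w = 0.35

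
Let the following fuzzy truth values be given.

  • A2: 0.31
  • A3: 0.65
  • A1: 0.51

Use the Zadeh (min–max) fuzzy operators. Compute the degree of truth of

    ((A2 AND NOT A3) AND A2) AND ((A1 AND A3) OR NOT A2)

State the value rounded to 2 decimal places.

NOT A3 = 1 − 0.65 = 0.35
A2 AND NOT A3 = min(a, b) on (0.31, 0.35) = 0.31
(A2 AND NOT A3) AND A2 = min(a, b) on (0.31, 0.31) = 0.31
A1 AND A3 = min(a, b) on (0.51, 0.65) = 0.51
NOT A2 = 1 − 0.31 = 0.69
(A1 AND A3) OR NOT A2 = max(a, b) on (0.51, 0.69) = 0.69
((A2 AND NOT A3) AND A2) AND ((A1 AND A3) OR NOT A2) = min(a, b) on (0.31, 0.69) = 0.31

0.31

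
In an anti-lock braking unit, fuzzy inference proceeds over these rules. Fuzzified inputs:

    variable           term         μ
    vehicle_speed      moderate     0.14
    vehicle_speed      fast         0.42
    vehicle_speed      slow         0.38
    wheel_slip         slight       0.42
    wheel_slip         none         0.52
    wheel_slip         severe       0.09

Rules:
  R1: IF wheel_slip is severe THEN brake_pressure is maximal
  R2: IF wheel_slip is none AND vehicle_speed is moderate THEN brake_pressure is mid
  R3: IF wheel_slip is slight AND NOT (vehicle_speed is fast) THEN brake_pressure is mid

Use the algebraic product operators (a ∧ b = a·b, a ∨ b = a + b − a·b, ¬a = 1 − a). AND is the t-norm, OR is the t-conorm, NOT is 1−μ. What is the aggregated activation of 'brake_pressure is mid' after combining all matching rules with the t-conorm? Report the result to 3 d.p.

R1: severe=0.09 → w = 0.0900
R2: none=0.52, moderate=0.14; AND[a·b] → w = 0.0728
R3: slight=0.42, ¬fast=1−0.42=0.58; AND[a·b] → w = 0.2436
Rules with consequent 'mid': {R2, R3} → strengths 0.0728, 0.2436
Aggregate via t-conorm [a + b − a·b]: 0.2987

0.299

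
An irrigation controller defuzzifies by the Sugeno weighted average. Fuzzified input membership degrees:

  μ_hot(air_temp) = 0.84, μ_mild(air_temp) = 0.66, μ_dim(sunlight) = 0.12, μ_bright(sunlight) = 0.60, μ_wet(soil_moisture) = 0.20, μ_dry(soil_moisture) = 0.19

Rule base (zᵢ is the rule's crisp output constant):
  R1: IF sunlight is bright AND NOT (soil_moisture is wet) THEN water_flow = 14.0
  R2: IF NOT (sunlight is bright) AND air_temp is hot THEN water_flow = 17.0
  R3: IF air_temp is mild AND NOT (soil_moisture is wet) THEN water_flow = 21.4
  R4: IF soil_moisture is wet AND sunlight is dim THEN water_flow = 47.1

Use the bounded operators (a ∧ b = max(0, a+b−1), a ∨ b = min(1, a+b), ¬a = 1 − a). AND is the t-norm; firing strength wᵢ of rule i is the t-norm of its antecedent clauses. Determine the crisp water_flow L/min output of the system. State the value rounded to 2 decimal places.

17.75

R1 (z=14.0): bright=0.60, ¬wet=1−0.20=0.80; AND[max(0, a+b−1)] → w = 0.40
R2 (z=17.0): ¬bright=1−0.60=0.40, hot=0.84; AND[max(0, a+b−1)] → w = 0.24
R3 (z=21.4): mild=0.66, ¬wet=1−0.20=0.80; AND[max(0, a+b−1)] → w = 0.46
R4 (z=47.1): wet=0.20, dim=0.12; AND[max(0, a+b−1)] → w = 0.00
Weighted average = (0.40·14.0 + 0.24·17.0 + 0.46·21.4 + 0.00·47.1) / (0.40 + 0.24 + 0.46 + 0.00)
  = 19.5240 / 1.1000 = 17.75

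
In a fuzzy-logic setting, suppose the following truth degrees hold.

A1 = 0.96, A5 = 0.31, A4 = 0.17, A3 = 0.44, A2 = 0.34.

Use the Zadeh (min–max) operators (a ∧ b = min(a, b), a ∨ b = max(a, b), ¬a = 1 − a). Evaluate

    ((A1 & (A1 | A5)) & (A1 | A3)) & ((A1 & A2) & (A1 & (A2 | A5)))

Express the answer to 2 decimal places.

A1 | A5 = max(a, b) on (0.96, 0.31) = 0.96
A1 & (A1 | A5) = min(a, b) on (0.96, 0.96) = 0.96
A1 | A3 = max(a, b) on (0.96, 0.44) = 0.96
(A1 & (A1 | A5)) & (A1 | A3) = min(a, b) on (0.96, 0.96) = 0.96
A1 & A2 = min(a, b) on (0.96, 0.34) = 0.34
A2 | A5 = max(a, b) on (0.34, 0.31) = 0.34
A1 & (A2 | A5) = min(a, b) on (0.96, 0.34) = 0.34
(A1 & A2) & (A1 & (A2 | A5)) = min(a, b) on (0.34, 0.34) = 0.34
((A1 & (A1 | A5)) & (A1 | A3)) & ((A1 & A2) & (A1 & (A2 | A5))) = min(a, b) on (0.96, 0.34) = 0.34

0.34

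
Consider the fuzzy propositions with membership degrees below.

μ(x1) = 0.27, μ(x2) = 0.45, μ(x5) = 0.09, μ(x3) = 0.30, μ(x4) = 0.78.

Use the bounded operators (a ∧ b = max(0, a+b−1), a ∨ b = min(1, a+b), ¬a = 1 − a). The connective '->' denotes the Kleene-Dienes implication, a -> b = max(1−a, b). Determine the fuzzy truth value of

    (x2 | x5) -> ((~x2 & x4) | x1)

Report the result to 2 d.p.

0.60

x2 | x5 = min(1, a+b) on (0.45, 0.09) = 0.54
~x2 = 1 − 0.45 = 0.55
~x2 & x4 = max(0, a+b−1) on (0.55, 0.78) = 0.33
(~x2 & x4) | x1 = min(1, a+b) on (0.33, 0.27) = 0.60
(x2 | x5) -> ((~x2 & x4) | x1)  [Kleene-Dienes: max(1−a, b)] with a=0.54, b=0.60 → 0.60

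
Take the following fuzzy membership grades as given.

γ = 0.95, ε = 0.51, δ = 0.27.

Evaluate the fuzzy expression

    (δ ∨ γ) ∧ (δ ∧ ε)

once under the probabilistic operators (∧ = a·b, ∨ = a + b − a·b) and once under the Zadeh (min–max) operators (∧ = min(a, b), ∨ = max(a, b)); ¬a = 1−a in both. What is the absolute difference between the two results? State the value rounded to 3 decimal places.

0.137

Under probabilistic:
  δ ∨ γ = a + b − a·b on (0.2700, 0.9500) = 0.9635
  δ ∧ ε = a·b on (0.2700, 0.5100) = 0.1377
  (δ ∨ γ) ∧ (δ ∧ ε) = a·b on (0.9635, 0.1377) = 0.1327
  → value = 0.1327
Under Zadeh (min–max):
  δ ∨ γ = max(a, b) on (0.27, 0.95) = 0.95
  δ ∧ ε = min(a, b) on (0.27, 0.51) = 0.27
  (δ ∨ γ) ∧ (δ ∧ ε) = min(a, b) on (0.95, 0.27) = 0.27
  → value = 0.2700
|0.1327 − 0.2700| = 0.137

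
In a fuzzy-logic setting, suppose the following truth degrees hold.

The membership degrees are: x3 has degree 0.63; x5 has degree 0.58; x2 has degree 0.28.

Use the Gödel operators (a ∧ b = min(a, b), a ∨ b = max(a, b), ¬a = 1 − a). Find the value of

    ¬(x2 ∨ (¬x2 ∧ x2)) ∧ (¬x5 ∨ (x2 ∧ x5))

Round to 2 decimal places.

0.42

¬x2 = 1 − 0.28 = 0.72
¬x2 ∧ x2 = min(a, b) on (0.72, 0.28) = 0.28
x2 ∨ (¬x2 ∧ x2) = max(a, b) on (0.28, 0.28) = 0.28
¬(x2 ∨ (¬x2 ∧ x2)) = 1 − 0.28 = 0.72
¬x5 = 1 − 0.58 = 0.42
x2 ∧ x5 = min(a, b) on (0.28, 0.58) = 0.28
¬x5 ∨ (x2 ∧ x5) = max(a, b) on (0.42, 0.28) = 0.42
¬(x2 ∨ (¬x2 ∧ x2)) ∧ (¬x5 ∨ (x2 ∧ x5)) = min(a, b) on (0.72, 0.42) = 0.42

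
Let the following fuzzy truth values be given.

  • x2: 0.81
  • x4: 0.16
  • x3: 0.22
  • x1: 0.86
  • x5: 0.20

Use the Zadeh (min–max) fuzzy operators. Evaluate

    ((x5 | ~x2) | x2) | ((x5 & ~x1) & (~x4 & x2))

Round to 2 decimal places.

~x2 = 1 − 0.81 = 0.19
x5 | ~x2 = max(a, b) on (0.20, 0.19) = 0.20
(x5 | ~x2) | x2 = max(a, b) on (0.20, 0.81) = 0.81
~x1 = 1 − 0.86 = 0.14
x5 & ~x1 = min(a, b) on (0.20, 0.14) = 0.14
~x4 = 1 − 0.16 = 0.84
~x4 & x2 = min(a, b) on (0.84, 0.81) = 0.81
(x5 & ~x1) & (~x4 & x2) = min(a, b) on (0.14, 0.81) = 0.14
((x5 | ~x2) | x2) | ((x5 & ~x1) & (~x4 & x2)) = max(a, b) on (0.81, 0.14) = 0.81

0.81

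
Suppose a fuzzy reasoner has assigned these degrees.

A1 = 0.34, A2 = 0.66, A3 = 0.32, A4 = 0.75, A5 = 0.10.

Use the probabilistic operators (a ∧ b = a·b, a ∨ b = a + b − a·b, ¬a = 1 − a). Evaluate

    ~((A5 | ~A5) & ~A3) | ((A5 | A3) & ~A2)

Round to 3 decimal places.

0.463

~A5 = 1 − 0.1000 = 0.9000
A5 | ~A5 = a + b − a·b on (0.1000, 0.9000) = 0.9100
~A3 = 1 − 0.3200 = 0.6800
(A5 | ~A5) & ~A3 = a·b on (0.9100, 0.6800) = 0.6188
~((A5 | ~A5) & ~A3) = 1 − 0.6188 = 0.3812
A5 | A3 = a + b − a·b on (0.1000, 0.3200) = 0.3880
~A2 = 1 − 0.6600 = 0.3400
(A5 | A3) & ~A2 = a·b on (0.3880, 0.3400) = 0.1319
~((A5 | ~A5) & ~A3) | ((A5 | A3) & ~A2) = a + b − a·b on (0.3812, 0.1319) = 0.4628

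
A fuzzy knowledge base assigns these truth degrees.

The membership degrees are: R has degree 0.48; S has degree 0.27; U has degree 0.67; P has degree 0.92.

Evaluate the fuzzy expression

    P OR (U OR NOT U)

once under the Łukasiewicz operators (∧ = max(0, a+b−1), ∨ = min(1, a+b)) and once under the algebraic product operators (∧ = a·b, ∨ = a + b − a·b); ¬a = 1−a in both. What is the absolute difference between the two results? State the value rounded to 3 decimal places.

0.018

Under Łukasiewicz:
  NOT U = 1 − 0.67 = 0.33
  U OR NOT U = min(1, a+b) on (0.67, 0.33) = 1.00
  P OR (U OR NOT U) = min(1, a+b) on (0.92, 1.00) = 1.00
  → value = 1.0000
Under algebraic product:
  NOT U = 1 − 0.6700 = 0.3300
  U OR NOT U = a + b − a·b on (0.6700, 0.3300) = 0.7789
  P OR (U OR NOT U) = a + b − a·b on (0.9200, 0.7789) = 0.9823
  → value = 0.9823
|1.0000 − 0.9823| = 0.018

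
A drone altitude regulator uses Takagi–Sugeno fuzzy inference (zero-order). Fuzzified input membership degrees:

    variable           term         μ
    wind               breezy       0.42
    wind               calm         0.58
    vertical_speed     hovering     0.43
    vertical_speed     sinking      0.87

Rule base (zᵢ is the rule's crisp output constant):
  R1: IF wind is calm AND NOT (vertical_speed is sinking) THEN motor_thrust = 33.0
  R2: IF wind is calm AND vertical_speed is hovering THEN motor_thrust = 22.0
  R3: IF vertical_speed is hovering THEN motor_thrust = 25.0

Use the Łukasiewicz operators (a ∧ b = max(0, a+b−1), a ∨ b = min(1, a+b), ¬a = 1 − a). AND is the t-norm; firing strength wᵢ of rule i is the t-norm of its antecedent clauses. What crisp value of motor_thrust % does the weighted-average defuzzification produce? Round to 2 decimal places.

R1 (z=33.0): calm=0.58, ¬sinking=1−0.87=0.13; AND[max(0, a+b−1)] → w = 0.00
R2 (z=22.0): calm=0.58, hovering=0.43; AND[max(0, a+b−1)] → w = 0.01
R3 (z=25.0): hovering=0.43 → w = 0.43
Weighted average = (0.00·33.0 + 0.01·22.0 + 0.43·25.0) / (0.00 + 0.01 + 0.43)
  = 10.9700 / 0.4400 = 24.93

24.93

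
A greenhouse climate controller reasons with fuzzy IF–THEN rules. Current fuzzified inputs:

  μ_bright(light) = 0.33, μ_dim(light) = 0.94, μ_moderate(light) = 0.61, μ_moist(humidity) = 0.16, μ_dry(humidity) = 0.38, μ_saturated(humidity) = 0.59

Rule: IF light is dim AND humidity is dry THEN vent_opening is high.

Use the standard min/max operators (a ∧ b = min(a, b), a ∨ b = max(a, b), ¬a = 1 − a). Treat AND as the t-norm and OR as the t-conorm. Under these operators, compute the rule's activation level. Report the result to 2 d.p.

firing strength: dim=0.94, dry=0.38; AND[min(a, b)] → w = 0.38

0.38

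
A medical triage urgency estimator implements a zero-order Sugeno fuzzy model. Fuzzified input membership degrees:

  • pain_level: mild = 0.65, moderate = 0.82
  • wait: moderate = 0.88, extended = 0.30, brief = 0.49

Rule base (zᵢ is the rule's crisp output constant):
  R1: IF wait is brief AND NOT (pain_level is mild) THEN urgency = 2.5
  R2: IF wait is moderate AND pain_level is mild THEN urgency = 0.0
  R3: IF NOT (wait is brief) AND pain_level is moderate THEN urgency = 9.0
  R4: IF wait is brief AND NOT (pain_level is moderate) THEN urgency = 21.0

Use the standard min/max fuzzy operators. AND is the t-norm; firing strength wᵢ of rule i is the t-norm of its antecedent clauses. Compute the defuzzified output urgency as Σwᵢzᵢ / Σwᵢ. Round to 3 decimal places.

R1 (z=2.5): brief=0.49, ¬mild=1−0.65=0.35; AND[min(a, b)] → w = 0.35
R2 (z=0.0): moderate=0.88, mild=0.65; AND[min(a, b)] → w = 0.65
R3 (z=9.0): ¬brief=1−0.49=0.51, moderate=0.82; AND[min(a, b)] → w = 0.51
R4 (z=21.0): brief=0.49, ¬moderate=1−0.82=0.18; AND[min(a, b)] → w = 0.18
Weighted average = (0.35·2.5 + 0.65·0.0 + 0.51·9.0 + 0.18·21.0) / (0.35 + 0.65 + 0.51 + 0.18)
  = 9.2450 / 1.6900 = 5.470

5.470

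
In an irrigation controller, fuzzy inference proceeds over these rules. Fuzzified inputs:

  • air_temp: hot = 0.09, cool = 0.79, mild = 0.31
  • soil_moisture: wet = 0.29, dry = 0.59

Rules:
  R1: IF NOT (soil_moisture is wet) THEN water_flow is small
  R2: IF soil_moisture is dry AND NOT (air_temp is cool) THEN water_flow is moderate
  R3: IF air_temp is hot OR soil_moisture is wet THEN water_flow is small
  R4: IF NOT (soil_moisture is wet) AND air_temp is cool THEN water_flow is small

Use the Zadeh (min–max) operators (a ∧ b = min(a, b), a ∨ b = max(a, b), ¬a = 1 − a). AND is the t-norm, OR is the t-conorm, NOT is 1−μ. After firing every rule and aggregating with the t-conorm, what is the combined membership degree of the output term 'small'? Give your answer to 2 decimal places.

R1: ¬wet=1−0.29=0.71 → w = 0.71
R2: dry=0.59, ¬cool=1−0.79=0.21; AND[min(a, b)] → w = 0.21
R3: hot=0.09, wet=0.29; OR[max(a, b)] → w = 0.29
R4: ¬wet=1−0.29=0.71, cool=0.79; AND[min(a, b)] → w = 0.71
Rules with consequent 'small': {R1, R3, R4} → strengths 0.71, 0.29, 0.71
Aggregate via t-conorm [max(a, b)]: 0.71

0.71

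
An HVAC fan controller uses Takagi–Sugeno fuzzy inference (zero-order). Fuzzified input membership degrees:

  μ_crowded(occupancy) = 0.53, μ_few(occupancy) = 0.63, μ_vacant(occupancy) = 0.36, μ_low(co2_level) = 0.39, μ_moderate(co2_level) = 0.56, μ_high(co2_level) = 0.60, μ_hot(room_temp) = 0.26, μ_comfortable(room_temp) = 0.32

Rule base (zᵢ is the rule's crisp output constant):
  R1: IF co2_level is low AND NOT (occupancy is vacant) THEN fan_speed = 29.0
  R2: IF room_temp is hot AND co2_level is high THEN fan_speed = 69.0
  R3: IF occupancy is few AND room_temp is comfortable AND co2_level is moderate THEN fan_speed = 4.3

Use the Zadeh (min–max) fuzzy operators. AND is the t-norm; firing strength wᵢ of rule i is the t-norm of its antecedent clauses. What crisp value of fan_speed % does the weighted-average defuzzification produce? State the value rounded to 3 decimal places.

31.573

R1 (z=29.0): low=0.39, ¬vacant=1−0.36=0.64; AND[min(a, b)] → w = 0.39
R2 (z=69.0): hot=0.26, high=0.60; AND[min(a, b)] → w = 0.26
R3 (z=4.3): few=0.63, comfortable=0.32, moderate=0.56; AND[min(a, b)] → w = 0.32
Weighted average = (0.39·29.0 + 0.26·69.0 + 0.32·4.3) / (0.39 + 0.26 + 0.32)
  = 30.6260 / 0.9700 = 31.573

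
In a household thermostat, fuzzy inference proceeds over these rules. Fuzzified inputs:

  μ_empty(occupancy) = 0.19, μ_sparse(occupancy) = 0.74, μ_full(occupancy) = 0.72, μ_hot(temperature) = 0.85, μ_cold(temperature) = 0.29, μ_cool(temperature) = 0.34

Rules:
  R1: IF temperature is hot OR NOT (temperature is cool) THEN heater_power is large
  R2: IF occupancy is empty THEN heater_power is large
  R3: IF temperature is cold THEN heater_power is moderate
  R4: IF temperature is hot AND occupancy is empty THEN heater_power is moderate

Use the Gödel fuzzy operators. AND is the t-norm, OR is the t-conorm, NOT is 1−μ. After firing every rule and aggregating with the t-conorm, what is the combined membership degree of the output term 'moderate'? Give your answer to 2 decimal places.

R1: hot=0.85, ¬cool=1−0.34=0.66; OR[max(a, b)] → w = 0.85
R2: empty=0.19 → w = 0.19
R3: cold=0.29 → w = 0.29
R4: hot=0.85, empty=0.19; AND[min(a, b)] → w = 0.19
Rules with consequent 'moderate': {R3, R4} → strengths 0.29, 0.19
Aggregate via t-conorm [max(a, b)]: 0.29

0.29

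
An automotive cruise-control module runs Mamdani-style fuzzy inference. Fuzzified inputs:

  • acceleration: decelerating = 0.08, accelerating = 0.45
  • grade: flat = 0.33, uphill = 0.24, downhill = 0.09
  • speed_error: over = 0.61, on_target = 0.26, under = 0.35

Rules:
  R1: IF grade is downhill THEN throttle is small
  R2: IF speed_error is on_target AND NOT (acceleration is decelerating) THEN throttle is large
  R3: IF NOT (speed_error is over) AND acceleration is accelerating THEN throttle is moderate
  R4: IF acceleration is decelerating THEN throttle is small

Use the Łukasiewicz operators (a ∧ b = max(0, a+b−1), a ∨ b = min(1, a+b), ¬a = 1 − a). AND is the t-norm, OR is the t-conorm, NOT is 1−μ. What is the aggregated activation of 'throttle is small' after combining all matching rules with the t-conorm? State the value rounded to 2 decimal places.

0.17

R1: downhill=0.09 → w = 0.09
R2: on_target=0.26, ¬decelerating=1−0.08=0.92; AND[max(0, a+b−1)] → w = 0.18
R3: ¬over=1−0.61=0.39, accelerating=0.45; AND[max(0, a+b−1)] → w = 0.00
R4: decelerating=0.08 → w = 0.08
Rules with consequent 'small': {R1, R4} → strengths 0.09, 0.08
Aggregate via t-conorm [min(1, a+b)]: 0.17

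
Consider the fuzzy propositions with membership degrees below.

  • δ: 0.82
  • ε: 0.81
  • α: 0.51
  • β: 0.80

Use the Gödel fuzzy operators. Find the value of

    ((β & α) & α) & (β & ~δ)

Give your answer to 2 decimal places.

β & α = min(a, b) on (0.80, 0.51) = 0.51
(β & α) & α = min(a, b) on (0.51, 0.51) = 0.51
~δ = 1 − 0.82 = 0.18
β & ~δ = min(a, b) on (0.80, 0.18) = 0.18
((β & α) & α) & (β & ~δ) = min(a, b) on (0.51, 0.18) = 0.18

0.18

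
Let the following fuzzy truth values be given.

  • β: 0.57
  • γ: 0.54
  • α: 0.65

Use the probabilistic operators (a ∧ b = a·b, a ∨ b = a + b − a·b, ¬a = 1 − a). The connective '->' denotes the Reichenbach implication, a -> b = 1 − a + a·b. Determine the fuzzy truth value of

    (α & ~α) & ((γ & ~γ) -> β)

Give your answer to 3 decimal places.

0.203

~α = 1 − 0.6500 = 0.3500
α & ~α = a·b on (0.6500, 0.3500) = 0.2275
~γ = 1 − 0.5400 = 0.4600
γ & ~γ = a·b on (0.5400, 0.4600) = 0.2484
(γ & ~γ) -> β  [Reichenbach: 1 − a + a·b] with a=0.2484, b=0.5700 → 0.8932
(α & ~α) & ((γ & ~γ) -> β) = a·b on (0.2275, 0.8932) = 0.2032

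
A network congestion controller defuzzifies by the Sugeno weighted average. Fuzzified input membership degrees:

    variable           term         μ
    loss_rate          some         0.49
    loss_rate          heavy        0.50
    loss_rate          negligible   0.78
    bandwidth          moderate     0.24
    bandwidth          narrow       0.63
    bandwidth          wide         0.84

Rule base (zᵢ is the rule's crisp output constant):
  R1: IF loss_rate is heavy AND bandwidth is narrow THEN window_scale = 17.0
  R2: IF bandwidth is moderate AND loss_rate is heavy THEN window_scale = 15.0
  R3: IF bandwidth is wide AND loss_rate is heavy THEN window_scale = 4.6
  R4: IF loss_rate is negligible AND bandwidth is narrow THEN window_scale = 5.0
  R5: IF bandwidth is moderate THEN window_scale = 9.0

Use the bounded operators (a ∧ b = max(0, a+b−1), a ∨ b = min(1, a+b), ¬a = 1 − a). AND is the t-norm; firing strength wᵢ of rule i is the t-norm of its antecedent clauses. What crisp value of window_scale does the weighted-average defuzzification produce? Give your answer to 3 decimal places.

R1 (z=17.0): heavy=0.50, narrow=0.63; AND[max(0, a+b−1)] → w = 0.13
R2 (z=15.0): moderate=0.24, heavy=0.50; AND[max(0, a+b−1)] → w = 0.00
R3 (z=4.6): wide=0.84, heavy=0.50; AND[max(0, a+b−1)] → w = 0.34
R4 (z=5.0): negligible=0.78, narrow=0.63; AND[max(0, a+b−1)] → w = 0.41
R5 (z=9.0): moderate=0.24 → w = 0.24
Weighted average = (0.13·17.0 + 0.00·15.0 + 0.34·4.6 + 0.41·5.0 + 0.24·9.0) / (0.13 + 0.00 + 0.34 + 0.41 + 0.24)
  = 7.9840 / 1.1200 = 7.129

7.129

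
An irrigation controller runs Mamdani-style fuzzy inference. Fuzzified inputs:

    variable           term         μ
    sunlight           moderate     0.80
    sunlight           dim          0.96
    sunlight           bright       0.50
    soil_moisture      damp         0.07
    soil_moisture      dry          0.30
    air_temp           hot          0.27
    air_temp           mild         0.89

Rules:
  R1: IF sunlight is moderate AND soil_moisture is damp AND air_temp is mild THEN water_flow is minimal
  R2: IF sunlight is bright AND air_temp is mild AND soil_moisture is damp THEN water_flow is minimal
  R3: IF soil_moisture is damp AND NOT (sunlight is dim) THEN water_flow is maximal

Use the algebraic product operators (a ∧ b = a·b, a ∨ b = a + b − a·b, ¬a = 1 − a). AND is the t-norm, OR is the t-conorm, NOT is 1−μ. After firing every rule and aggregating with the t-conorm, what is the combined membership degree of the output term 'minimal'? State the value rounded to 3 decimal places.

R1: moderate=0.80, damp=0.07, mild=0.89; AND[a·b] → w = 0.0498
R2: bright=0.50, mild=0.89, damp=0.07; AND[a·b] → w = 0.0312
R3: damp=0.07, ¬dim=1−0.96=0.04; AND[a·b] → w = 0.0028
Rules with consequent 'minimal': {R1, R2} → strengths 0.0498, 0.0312
Aggregate via t-conorm [a + b − a·b]: 0.0794

0.079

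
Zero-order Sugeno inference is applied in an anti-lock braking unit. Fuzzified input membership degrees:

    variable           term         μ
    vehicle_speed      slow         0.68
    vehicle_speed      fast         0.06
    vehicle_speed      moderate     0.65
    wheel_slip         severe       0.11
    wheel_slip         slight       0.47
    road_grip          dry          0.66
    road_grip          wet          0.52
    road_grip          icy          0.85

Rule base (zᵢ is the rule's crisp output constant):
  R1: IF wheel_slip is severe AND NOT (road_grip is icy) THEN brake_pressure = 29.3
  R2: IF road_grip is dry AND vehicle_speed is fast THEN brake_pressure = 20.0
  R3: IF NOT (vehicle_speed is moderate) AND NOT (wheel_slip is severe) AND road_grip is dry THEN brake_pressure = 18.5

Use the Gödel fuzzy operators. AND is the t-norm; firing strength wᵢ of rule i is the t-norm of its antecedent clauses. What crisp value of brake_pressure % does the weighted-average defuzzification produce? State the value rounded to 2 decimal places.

R1 (z=29.3): severe=0.11, ¬icy=1−0.85=0.15; AND[min(a, b)] → w = 0.11
R2 (z=20.0): dry=0.66, fast=0.06; AND[min(a, b)] → w = 0.06
R3 (z=18.5): ¬moderate=1−0.65=0.35, ¬severe=1−0.11=0.89, dry=0.66; AND[min(a, b)] → w = 0.35
Weighted average = (0.11·29.3 + 0.06·20.0 + 0.35·18.5) / (0.11 + 0.06 + 0.35)
  = 10.8980 / 0.5200 = 20.96

20.96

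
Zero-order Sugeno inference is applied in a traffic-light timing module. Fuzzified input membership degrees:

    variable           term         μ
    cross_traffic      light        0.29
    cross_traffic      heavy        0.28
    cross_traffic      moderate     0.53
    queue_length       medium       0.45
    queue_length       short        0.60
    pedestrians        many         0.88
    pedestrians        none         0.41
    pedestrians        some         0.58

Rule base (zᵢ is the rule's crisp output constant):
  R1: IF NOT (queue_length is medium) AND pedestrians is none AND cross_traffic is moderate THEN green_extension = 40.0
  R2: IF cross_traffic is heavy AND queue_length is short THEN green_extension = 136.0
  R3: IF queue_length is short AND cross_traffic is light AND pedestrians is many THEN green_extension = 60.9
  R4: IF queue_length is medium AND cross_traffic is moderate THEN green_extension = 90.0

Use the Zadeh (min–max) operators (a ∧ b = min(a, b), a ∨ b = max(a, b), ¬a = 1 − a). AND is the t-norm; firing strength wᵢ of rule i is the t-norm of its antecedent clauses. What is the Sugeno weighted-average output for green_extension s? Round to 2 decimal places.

78.77

R1 (z=40.0): ¬medium=1−0.45=0.55, none=0.41, moderate=0.53; AND[min(a, b)] → w = 0.41
R2 (z=136.0): heavy=0.28, short=0.60; AND[min(a, b)] → w = 0.28
R3 (z=60.9): short=0.60, light=0.29, many=0.88; AND[min(a, b)] → w = 0.29
R4 (z=90.0): medium=0.45, moderate=0.53; AND[min(a, b)] → w = 0.45
Weighted average = (0.41·40.0 + 0.28·136.0 + 0.29·60.9 + 0.45·90.0) / (0.41 + 0.28 + 0.29 + 0.45)
  = 112.6410 / 1.4300 = 78.77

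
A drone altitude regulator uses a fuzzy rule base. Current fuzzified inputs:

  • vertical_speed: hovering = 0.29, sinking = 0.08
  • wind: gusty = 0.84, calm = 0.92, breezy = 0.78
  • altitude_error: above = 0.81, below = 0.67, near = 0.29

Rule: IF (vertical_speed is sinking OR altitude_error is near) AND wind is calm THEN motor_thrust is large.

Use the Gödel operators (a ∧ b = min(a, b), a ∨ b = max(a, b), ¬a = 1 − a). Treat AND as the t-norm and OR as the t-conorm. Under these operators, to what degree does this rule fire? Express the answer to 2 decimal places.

firing strength: (sinking=0.08 OR near=0.29) = 0.29; AND[min(a, b)] with calm=0.92 → w = 0.29

0.29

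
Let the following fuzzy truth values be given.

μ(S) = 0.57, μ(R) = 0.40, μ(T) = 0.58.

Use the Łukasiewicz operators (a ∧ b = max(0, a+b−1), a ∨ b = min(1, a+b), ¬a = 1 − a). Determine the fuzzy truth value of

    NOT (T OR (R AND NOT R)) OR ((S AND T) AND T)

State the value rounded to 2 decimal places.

NOT R = 1 − 0.40 = 0.60
R AND NOT R = max(0, a+b−1) on (0.40, 0.60) = 0.00
T OR (R AND NOT R) = min(1, a+b) on (0.58, 0.00) = 0.58
NOT (T OR (R AND NOT R)) = 1 − 0.58 = 0.42
S AND T = max(0, a+b−1) on (0.57, 0.58) = 0.15
(S AND T) AND T = max(0, a+b−1) on (0.15, 0.58) = 0.00
NOT (T OR (R AND NOT R)) OR ((S AND T) AND T) = min(1, a+b) on (0.42, 0.00) = 0.42

0.42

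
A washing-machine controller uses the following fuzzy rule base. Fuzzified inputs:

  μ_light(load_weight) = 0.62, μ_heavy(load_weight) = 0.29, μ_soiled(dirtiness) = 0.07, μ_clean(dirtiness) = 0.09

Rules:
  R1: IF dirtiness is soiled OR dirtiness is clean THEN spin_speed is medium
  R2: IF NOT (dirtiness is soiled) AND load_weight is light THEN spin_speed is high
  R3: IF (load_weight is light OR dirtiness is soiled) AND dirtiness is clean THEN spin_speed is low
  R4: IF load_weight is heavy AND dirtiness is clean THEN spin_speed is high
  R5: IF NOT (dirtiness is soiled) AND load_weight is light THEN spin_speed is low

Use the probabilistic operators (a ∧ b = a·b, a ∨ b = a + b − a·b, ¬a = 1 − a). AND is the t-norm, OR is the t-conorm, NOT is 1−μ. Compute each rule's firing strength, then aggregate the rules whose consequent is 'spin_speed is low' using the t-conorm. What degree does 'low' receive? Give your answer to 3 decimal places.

0.601

R1: soiled=0.07, clean=0.09; OR[a + b − a·b] → w = 0.1537
R2: ¬soiled=1−0.07=0.93, light=0.62; AND[a·b] → w = 0.5766
R3: (light=0.62 OR soiled=0.07) = 0.6466; AND[a·b] with clean=0.09 → w = 0.0582
R4: heavy=0.29, clean=0.09; AND[a·b] → w = 0.0261
R5: ¬soiled=1−0.07=0.93, light=0.62; AND[a·b] → w = 0.5766
Rules with consequent 'low': {R3, R5} → strengths 0.0582, 0.5766
Aggregate via t-conorm [a + b − a·b]: 0.6012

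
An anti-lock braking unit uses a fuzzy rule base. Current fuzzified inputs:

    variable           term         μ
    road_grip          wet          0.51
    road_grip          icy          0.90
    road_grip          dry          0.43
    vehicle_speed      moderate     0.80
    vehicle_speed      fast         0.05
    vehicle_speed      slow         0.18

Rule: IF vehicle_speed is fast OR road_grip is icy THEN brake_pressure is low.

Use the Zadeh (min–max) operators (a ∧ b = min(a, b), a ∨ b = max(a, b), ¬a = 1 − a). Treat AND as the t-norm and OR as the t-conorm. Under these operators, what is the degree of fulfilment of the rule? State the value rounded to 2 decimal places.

0.90

firing strength: fast=0.05, icy=0.90; OR[max(a, b)] → w = 0.90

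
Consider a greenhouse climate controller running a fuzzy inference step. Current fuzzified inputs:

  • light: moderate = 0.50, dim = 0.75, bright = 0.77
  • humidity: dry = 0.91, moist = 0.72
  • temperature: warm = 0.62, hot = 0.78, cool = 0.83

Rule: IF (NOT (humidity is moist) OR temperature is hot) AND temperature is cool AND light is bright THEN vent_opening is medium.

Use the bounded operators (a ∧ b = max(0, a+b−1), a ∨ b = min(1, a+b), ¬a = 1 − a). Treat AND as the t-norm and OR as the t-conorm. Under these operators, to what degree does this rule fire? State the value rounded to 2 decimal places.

firing strength: (¬moist=1−0.72=0.28 OR hot=0.78) = 1.00; AND[max(0, a+b−1)] with cool=0.83, bright=0.77 → w = 0.60

0.60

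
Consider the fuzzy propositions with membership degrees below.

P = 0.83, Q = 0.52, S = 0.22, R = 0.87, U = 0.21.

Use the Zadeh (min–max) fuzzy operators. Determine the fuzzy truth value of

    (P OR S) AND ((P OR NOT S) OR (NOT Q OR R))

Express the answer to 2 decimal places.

0.83

P OR S = max(a, b) on (0.83, 0.22) = 0.83
NOT S = 1 − 0.22 = 0.78
P OR NOT S = max(a, b) on (0.83, 0.78) = 0.83
NOT Q = 1 − 0.52 = 0.48
NOT Q OR R = max(a, b) on (0.48, 0.87) = 0.87
(P OR NOT S) OR (NOT Q OR R) = max(a, b) on (0.83, 0.87) = 0.87
(P OR S) AND ((P OR NOT S) OR (NOT Q OR R)) = min(a, b) on (0.83, 0.87) = 0.83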